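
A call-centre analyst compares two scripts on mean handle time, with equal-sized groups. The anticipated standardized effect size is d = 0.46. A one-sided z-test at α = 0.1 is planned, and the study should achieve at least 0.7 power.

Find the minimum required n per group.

n = 31 per group

For power 0.7 need Φ(δ − z_{0.1}) = 0.7, so δ = z_{0.1} + z_{0.30} = 1.282 + 0.524 = 1.806.
δ = d·√(n/2) ⇒ n = 2(δ/d)² = 2 × (1.806 / 0.46)² = 30.83.
Round up to the next whole unit.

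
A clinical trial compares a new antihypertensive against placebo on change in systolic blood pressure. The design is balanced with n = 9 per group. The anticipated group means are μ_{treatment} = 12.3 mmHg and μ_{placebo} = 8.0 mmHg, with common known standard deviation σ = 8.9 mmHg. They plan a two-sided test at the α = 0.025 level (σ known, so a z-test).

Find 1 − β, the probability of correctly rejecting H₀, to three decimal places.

Standardized effect: d = |μ_{treatment} − μ_{placebo}| / σ = |12.3 − 8.0| / 8.9 = 0.4831
Noncentrality parameter: δ = d·√(n/2) = 0.4831 × √(9/2) = 1.0249
Two-sided α = 0.025 → critical value z_{0.0125} = 2.241.
Power = Φ(δ − 2.241) + Φ(−δ − 2.241) = Φ(-1.216) + Φ(-3.266) = 0.1119 + 0.0005 = 0.1124.

Power ≈ 0.112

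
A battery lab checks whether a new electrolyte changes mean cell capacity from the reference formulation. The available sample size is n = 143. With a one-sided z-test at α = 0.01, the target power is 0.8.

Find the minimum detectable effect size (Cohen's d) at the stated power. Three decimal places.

Need Φ(δ − 2.326) = 0.8, so δ = 2.326 + 0.842 = 3.168.
δ = d·√n ⇒ d = δ/√n = 3.168/√143 = 0.2649.

d ≈ 0.265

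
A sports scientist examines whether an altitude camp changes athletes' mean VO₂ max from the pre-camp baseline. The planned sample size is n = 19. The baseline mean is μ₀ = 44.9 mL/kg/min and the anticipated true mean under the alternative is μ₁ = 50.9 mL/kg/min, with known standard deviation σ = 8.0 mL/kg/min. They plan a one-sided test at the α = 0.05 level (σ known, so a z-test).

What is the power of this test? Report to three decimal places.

Standardized effect: d = |μ₁ − μ₀| / σ = |50.9 − 44.9| / 8.0 = 0.7500
Noncentrality parameter: δ = d·√n = 0.7500 × √19 = 3.2692
One-sided α = 0.05 → critical value z_{0.05} = 1.645.
Power = Φ(δ − 1.645) = Φ(1.624) = 0.9478.

Power ≈ 0.948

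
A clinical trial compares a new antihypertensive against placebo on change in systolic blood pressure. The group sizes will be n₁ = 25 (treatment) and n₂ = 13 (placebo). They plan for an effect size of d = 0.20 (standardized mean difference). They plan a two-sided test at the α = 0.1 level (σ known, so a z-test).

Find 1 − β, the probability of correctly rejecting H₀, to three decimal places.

Power ≈ 0.157

Noncentrality parameter: δ = d / √(1/n₁ + 1/n₂) = 0.20 / √(1/25 + 1/13) = 0.5849
Critical value for a two-sided test at α = 0.1: z_{α/2} = 1.645.
Power = Φ(δ − 1.645) + Φ(−δ − 1.645) = Φ(-1.060) + Φ(-2.230) = 0.1446 + 0.0129 = 0.1575.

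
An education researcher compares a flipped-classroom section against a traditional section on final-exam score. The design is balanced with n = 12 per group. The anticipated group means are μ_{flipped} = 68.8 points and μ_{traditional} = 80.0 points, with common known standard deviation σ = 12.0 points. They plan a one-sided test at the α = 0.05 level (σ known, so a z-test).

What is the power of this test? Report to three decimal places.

Standardized effect: d = |μ_{flipped} − μ_{traditional}| / σ = |68.8 − 80.0| / 12.0 = 0.9333
Noncentrality parameter: δ = d·√(n/2) = 0.9333 × √(12/2) = 2.2862
One-sided α = 0.05 → critical value z_{0.05} = 1.645.
Power = Φ(δ − 1.645) = Φ(0.641) = 0.7393.

Power ≈ 0.739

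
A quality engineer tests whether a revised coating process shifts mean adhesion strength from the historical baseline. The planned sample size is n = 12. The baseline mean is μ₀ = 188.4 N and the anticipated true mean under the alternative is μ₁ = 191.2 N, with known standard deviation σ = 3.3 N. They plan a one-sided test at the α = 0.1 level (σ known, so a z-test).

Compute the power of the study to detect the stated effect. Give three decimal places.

Standardized effect: d = |μ₁ − μ₀| / σ = |191.2 − 188.4| / 3.3 = 0.8485
Noncentrality parameter: δ = d·√n = 0.8485 × √12 = 2.9392
Critical value for a one-sided test at α = 0.1: z_α = 1.282.
Power = Φ(δ − 1.282) = Φ(1.658) = 0.9513.

Power ≈ 0.951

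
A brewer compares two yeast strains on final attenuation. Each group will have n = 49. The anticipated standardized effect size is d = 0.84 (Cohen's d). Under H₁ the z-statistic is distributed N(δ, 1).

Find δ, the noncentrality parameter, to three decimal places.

δ = d·√(n/2) = 0.84 × √(49/2) = 4.1578

δ ≈ 4.158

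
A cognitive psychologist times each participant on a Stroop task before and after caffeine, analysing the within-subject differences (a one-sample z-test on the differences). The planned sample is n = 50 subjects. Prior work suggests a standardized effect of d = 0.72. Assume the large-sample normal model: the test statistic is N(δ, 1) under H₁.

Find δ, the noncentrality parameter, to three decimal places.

The noncentrality parameter scales effect size by the design's sample-size factor: δ = d·√n = 0.72 × √50 = 5.0912

δ ≈ 5.091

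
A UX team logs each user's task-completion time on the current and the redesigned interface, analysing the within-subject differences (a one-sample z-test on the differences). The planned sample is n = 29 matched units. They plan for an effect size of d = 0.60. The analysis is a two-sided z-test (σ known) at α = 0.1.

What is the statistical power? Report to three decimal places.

Power ≈ 0.944

Noncentrality parameter: δ = d·√n = 0.60 × √29 = 3.2311
Critical value for a two-sided test at α = 0.1: z_{α/2} = 1.645.
Power = Φ(δ − 1.645) + Φ(−δ − 1.645) = Φ(1.586) + Φ(-4.876) = 0.9437 + 0.0000 = 0.9437.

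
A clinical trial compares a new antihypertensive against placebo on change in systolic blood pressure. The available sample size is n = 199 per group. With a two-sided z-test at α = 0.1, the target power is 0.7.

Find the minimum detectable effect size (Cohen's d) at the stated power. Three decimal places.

d ≈ 0.217

Required noncentrality: δ = z_{0.05} + z_{0.30} = 1.645 + 0.524 = 2.169.
(The second rejection-region term Φ(−δ − z_{α/2}) is negligible and dropped.)
δ = d·√(n/2) ⇒ d = δ/√(n/2) = 2.169/√(199/2) = 0.2175.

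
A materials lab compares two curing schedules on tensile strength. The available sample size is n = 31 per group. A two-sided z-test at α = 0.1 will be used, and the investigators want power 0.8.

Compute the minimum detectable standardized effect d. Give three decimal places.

Required noncentrality: δ = z_{0.05} + z_{0.20} = 1.645 + 0.842 = 2.486.
(Lower-tail contribution to power is negligible for δ > 0.)
δ = d·√(n/2) ⇒ d = δ/√(n/2) = 2.486/√(31/2) = 0.6316.

d ≈ 0.632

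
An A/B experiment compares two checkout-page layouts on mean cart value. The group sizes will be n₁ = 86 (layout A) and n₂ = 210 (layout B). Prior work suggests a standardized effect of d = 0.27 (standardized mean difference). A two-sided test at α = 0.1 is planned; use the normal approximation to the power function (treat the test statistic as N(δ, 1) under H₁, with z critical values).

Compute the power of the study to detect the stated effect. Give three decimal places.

Power ≈ 0.679

Noncentrality parameter: δ = d / √(1/n₁ + 1/n₂) = 0.27 / √(1/86 + 1/210) = 2.1090
Critical value for a two-sided test at α = 0.1: z_{α/2} = 1.645.
Power = Φ(δ − 1.645) + Φ(−δ − 1.645) = Φ(0.464) + Φ(-3.754) = 0.6787 + 0.0001 = 0.6788.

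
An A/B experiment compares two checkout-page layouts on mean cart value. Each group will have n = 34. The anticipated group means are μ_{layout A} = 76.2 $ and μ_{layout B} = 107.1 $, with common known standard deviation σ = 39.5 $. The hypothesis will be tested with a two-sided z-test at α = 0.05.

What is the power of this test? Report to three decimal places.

Power ≈ 0.897

Standardized effect: d = |μ_{layout A} − μ_{layout B}| / σ = |76.2 − 107.1| / 39.5 = 0.7823
Noncentrality parameter: δ = d·√(n/2) = 0.7823 × √(34/2) = 3.2254
Critical value for a two-sided test at α = 0.05: z_{α/2} = 1.960.
Power = Φ(δ − 1.960) + Φ(−δ − 1.960) = Φ(1.265) + Φ(-5.185) = 0.8971 + 0.0000 = 0.8971.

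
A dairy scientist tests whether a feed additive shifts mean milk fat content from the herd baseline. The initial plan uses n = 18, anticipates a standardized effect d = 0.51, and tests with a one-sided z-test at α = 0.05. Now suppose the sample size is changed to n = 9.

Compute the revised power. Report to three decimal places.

With n = 9: δ = d·√n = 0.51 × √9 = 1.5300. Critical value z_{0.05} = 1.645.
Revised power = P(Z > 1.645 − δ) = Φ(-0.115) = 0.4543.

Power ≈ 0.454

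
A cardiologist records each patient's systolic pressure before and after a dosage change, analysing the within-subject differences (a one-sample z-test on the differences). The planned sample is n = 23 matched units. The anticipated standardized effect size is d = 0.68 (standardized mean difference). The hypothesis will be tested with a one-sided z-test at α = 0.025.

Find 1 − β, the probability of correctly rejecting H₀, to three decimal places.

Noncentrality parameter: δ = d·√n = 0.68 × √23 = 3.2612
Critical value for a one-sided test at α = 0.025: z_α = 1.960.
Power = Φ(δ − 1.960) = Φ(1.301) = 0.9034.

Power ≈ 0.903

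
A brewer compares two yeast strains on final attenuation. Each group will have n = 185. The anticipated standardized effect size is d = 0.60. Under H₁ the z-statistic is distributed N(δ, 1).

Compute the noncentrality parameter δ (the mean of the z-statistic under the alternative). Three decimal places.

δ ≈ 5.771

The noncentrality parameter scales effect size by the design's sample-size factor: δ = d·√(n/2) = 0.60 × √(185/2) = 5.7706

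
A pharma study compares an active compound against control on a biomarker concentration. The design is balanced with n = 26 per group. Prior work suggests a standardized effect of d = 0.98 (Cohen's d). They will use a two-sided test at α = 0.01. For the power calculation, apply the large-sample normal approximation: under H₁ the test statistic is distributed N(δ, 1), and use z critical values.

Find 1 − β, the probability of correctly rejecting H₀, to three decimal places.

Power ≈ 0.831

Noncentrality parameter: δ = d·√(n/2) = 0.98 × √(26/2) = 3.5334
Two-sided α = 0.01 → critical value z_{0.005} = 2.576.
Power = Φ(δ − 2.576) + Φ(−δ − 2.576) = Φ(0.958) + Φ(-6.109) = 0.8309 + 0.0000 = 0.8309.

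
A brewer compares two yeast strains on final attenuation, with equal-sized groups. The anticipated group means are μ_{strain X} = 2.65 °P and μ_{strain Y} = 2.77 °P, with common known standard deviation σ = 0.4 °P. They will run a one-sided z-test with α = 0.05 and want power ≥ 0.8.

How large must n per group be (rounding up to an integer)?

Standardized effect: d = |μ_{strain X} − μ_{strain Y}| / σ = |2.65 − 2.77| / 0.4 = 0.3000
For power 0.8 need Φ(δ − z_{0.05}) = 0.8, so δ = z_{0.05} + z_{0.20} = 1.645 + 0.842 = 2.486.
δ = d·√(n/2) ⇒ n = 2(δ/d)² = 2 × (2.486 / 0.3000)² = 137.39.
Round up to the next whole unit.

n = 138 per group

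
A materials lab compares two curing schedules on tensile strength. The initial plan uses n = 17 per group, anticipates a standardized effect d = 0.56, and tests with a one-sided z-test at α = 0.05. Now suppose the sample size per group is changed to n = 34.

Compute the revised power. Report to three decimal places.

With n = 34 per group: δ = d·√(n/2) = 0.56 × √(34/2) = 2.3089. Critical value z_{0.05} = 1.645.
Revised power = Φ(δ − 1.645) = Φ(0.664) = 0.7467.

Power ≈ 0.747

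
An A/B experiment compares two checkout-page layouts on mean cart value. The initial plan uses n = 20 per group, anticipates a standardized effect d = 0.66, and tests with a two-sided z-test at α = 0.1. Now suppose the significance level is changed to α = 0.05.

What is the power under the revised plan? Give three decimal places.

δ = d·√(n/2) = 0.66 × √(20/2) = 2.0871 (unchanged). New critical value: z_{0.025} = 1.960.
Revised power = Φ(δ − 1.960) + Φ(−δ − 1.960) = Φ(0.127) + Φ(-4.047) = 0.5506 + 0.0000 = 0.5506.

Power ≈ 0.551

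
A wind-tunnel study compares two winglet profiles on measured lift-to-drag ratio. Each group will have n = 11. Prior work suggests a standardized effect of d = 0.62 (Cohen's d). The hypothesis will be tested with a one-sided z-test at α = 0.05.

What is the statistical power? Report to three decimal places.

Power ≈ 0.424

Noncentrality parameter: δ = d·√(n/2) = 0.62 × √(11/2) = 1.4540
Critical value for a one-sided test at α = 0.05: z_α = 1.645.
Power = P(Z > 1.645 − δ) = Φ(-0.191) = 0.4243.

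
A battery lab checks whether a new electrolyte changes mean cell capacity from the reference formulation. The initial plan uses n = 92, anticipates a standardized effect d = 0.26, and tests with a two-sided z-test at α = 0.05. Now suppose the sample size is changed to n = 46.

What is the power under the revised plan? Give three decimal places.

Power ≈ 0.422

With n = 46: δ = d·√n = 0.26 × √46 = 1.7634. Critical value z_{0.025} = 1.960.
Revised power = Φ(δ − 1.960) + Φ(−δ − 1.960) = Φ(-0.197) + Φ(-3.723) = 0.4221 + 0.0001 = 0.4222.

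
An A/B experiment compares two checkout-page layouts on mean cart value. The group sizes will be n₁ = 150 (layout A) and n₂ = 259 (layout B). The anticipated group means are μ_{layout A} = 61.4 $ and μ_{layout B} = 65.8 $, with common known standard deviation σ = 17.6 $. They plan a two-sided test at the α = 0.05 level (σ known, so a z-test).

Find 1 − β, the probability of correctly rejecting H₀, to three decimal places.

Standardized effect: d = |μ_{layout A} − μ_{layout B}| / σ = |61.4 − 65.8| / 17.6 = 0.2500
Noncentrality parameter: δ = d / √(1/n₁ + 1/n₂) = 0.2500 / √(1/150 + 1/259) = 2.4365
Critical value for a two-sided test at α = 0.05: z_{α/2} = 1.960.
Power = Φ(δ − 1.960) + Φ(−δ − 1.960) = Φ(0.477) + Φ(-4.397) = 0.6832 + 0.0000 = 0.6832.

Power ≈ 0.683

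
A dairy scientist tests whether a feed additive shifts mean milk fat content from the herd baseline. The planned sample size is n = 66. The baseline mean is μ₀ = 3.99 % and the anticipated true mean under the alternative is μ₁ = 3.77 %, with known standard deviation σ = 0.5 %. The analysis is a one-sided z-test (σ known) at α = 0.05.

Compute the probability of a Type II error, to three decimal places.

β ≈ 0.027

Standardized effect: d = |μ₁ − μ₀| / σ = |3.77 − 3.99| / 0.5 = 0.4400
Noncentrality parameter: δ = d·√n = 0.4400 × √66 = 3.5746
One-sided α = 0.05 → critical value z_{0.05} = 1.645.
Power = P(Z > 1.645 − δ) = Φ(1.930) = 0.9732.
Type II error: β = 1 − power = 1 − 0.9732 = 0.0268.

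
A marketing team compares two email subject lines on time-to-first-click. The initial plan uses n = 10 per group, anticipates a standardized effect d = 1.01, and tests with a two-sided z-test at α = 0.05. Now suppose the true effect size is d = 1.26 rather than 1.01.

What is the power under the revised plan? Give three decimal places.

With d = 1.26: δ = d·√(n/2) = 1.26 × √(10/2) = 2.8174. Critical value z_{0.025} = 1.960.
Revised power = Φ(δ − 1.960) + Φ(−δ − 1.960) = Φ(0.857) + Φ(-4.777) = 0.8044 + 0.0000 = 0.8044.

Power ≈ 0.804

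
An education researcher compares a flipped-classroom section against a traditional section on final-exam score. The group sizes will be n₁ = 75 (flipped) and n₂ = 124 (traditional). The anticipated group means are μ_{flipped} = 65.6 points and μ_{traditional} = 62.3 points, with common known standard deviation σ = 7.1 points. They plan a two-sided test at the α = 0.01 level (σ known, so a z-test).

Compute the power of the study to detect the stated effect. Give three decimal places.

Power ≈ 0.726

Standardized effect: d = |μ_{flipped} − μ_{traditional}| / σ = |65.6 − 62.3| / 7.1 = 0.4648
Noncentrality parameter: δ = d / √(1/n₁ + 1/n₂) = 0.4648 / √(1/75 + 1/124) = 3.1774
Critical value for a two-sided test at α = 0.01: z_{α/2} = 2.576.
Power = Φ(δ − 2.576) + Φ(−δ − 2.576) = Φ(0.602) + Φ(-5.753) = 0.7263 + 0.0000 = 0.7263.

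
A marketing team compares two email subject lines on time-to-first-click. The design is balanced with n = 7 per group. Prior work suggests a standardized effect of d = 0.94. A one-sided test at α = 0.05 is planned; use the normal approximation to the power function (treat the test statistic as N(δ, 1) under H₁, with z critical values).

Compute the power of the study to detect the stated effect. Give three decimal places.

Power ≈ 0.545

Noncentrality parameter: δ = d·√(n/2) = 0.94 × √(7/2) = 1.7586
One-sided α = 0.05 → critical value z_{0.05} = 1.645.
Power = P(Z > 1.645 − δ) = Φ(0.114) = 0.5453.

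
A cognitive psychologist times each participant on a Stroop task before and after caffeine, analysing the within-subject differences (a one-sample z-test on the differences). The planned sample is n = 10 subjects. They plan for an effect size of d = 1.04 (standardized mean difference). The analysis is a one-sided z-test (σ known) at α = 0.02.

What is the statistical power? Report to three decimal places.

Noncentrality parameter: δ = d·√n = 1.04 × √10 = 3.2888
Critical value for a one-sided test at α = 0.02: z_α = 2.054.
Power = Φ(δ − 2.054) = Φ(1.235) = 0.8916.

Power ≈ 0.892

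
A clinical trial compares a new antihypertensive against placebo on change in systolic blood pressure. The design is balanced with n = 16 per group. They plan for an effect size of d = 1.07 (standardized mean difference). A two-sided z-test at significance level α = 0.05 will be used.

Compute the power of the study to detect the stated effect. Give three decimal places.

Power ≈ 0.857

Noncentrality parameter: δ = d·√(n/2) = 1.07 × √(16/2) = 3.0264
Two-sided α = 0.05 → critical value z_{0.025} = 1.960.
Power = Φ(δ − 1.960) + Φ(−δ − 1.960) = Φ(1.066) + Φ(-4.986) = 0.8569 + 0.0000 = 0.8569.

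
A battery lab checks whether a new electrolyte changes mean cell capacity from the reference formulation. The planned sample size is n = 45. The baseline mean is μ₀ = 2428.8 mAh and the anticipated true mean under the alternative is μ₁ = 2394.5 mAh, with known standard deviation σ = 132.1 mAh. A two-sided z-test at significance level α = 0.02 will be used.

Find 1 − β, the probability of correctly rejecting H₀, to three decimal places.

Power ≈ 0.279

Standardized effect: d = |μ₁ − μ₀| / σ = |2394.5 − 2428.8| / 132.1 = 0.2597
Noncentrality parameter: λ = d·√n = 0.2597 × √45 = 1.7418
Critical value for a two-sided test at α = 0.02: z_{α/2} = 2.326.
Power = Φ(λ − 2.326) + Φ(−λ − 2.326) = Φ(-0.585) + Φ(-4.068) = 0.2794 + 0.0000 = 0.2794.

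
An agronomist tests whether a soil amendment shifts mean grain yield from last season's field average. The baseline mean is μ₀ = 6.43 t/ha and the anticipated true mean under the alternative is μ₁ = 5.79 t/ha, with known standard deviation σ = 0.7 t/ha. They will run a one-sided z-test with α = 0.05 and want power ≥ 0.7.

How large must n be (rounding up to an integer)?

Standardized effect: d = |μ₁ − μ₀| / σ = |5.79 − 6.43| / 0.7 = 0.9143
Set Φ(δ − 1.645) = 0.7; then δ − 1.645 = Φ⁻¹(0.7) = 0.524, giving δ = 2.169.
δ = d·√n ⇒ n = (δ/d)² = (2.169 / 0.9143)² = 5.63.
Rounding up, n = 6.

n = 6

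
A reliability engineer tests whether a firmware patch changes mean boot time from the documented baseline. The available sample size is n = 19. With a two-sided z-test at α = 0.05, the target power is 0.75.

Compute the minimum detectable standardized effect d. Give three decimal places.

d ≈ 0.604

Required noncentrality: δ = z_{0.025} + z_{0.25} = 1.960 + 0.674 = 2.634.
(Lower-tail contribution to power is negligible for δ > 0.)
δ = d·√n ⇒ d = δ/√n = 2.634/√19 = 0.6044.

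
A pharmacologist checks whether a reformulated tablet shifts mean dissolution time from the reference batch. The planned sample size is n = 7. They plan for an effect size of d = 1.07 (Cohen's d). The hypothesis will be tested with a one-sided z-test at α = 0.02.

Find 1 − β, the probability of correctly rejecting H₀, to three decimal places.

Power ≈ 0.781

Noncentrality parameter: δ = d·√n = 1.07 × √7 = 2.8310
Critical value for a one-sided test at α = 0.02: z_α = 2.054.
Power = P(Z > 2.054 − δ) = Φ(0.777) = 0.7815.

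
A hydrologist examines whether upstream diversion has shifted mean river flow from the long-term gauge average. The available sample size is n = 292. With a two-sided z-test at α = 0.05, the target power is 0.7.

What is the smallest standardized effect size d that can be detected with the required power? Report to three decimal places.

d ≈ 0.145

Required noncentrality: δ = z_{0.025} + z_{0.30} = 1.960 + 0.524 = 2.484.
(Lower-tail contribution to power is negligible for δ > 0.)
δ = d·√n ⇒ d = δ/√n = 2.484/√292 = 0.1454.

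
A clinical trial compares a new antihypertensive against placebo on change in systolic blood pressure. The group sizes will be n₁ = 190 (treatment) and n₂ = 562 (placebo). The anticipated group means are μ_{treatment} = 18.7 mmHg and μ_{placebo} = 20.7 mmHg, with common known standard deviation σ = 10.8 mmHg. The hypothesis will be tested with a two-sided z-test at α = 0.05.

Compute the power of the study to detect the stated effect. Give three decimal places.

Power ≈ 0.597

Standardized effect: d = |μ_{treatment} − μ_{placebo}| / σ = |18.7 − 20.7| / 10.8 = 0.1852
Noncentrality parameter: δ = d / √(1/n₁ + 1/n₂) = 0.1852 / √(1/190 + 1/562) = 2.2067
Two-sided α = 0.05 → critical value z_{0.025} = 1.960.
Power = Φ(δ − 1.960) + Φ(−δ − 1.960) = Φ(0.247) + Φ(-4.167) = 0.5974 + 0.0000 = 0.5975.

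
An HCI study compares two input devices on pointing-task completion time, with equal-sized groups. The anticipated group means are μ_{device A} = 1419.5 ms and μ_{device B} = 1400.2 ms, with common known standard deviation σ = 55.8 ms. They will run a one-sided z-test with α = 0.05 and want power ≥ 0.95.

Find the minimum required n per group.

n = 181 per group

Standardized effect: d = |μ_{device A} − μ_{device B}| / σ = |1419.5 − 1400.2| / 55.8 = 0.3459
For power 0.95 need Φ(δ − z_{0.05}) = 0.95, so δ = z_{0.05} + z_{0.05} = 1.645 + 1.645 = 3.290.
δ = d·√(n/2) ⇒ n = 2(δ/d)² = 2 × (3.290 / 0.3459)² = 180.92.
Rounding up, n = 181 per group.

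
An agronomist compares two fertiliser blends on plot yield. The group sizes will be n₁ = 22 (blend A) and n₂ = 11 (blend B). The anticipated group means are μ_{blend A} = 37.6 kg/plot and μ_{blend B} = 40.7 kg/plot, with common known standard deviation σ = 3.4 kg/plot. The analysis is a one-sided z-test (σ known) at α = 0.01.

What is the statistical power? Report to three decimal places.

Power ≈ 0.557

Standardized effect: d = |μ_{blend A} − μ_{blend B}| / σ = |37.6 − 40.7| / 3.4 = 0.9118
Noncentrality parameter: δ = d / √(1/n₁ + 1/n₂) = 0.9118 / √(1/22 + 1/11) = 2.4691
One-sided α = 0.01 → critical value z_{0.01} = 2.326.
Power = Φ(δ − 2.326) = Φ(0.143) = 0.5567.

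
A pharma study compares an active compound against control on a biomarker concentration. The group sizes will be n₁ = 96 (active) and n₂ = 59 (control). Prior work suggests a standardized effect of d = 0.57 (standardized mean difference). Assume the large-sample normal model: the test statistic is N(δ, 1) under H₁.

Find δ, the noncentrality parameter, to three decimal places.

The noncentrality parameter scales effect size by the design's sample-size factor: δ = d / √(1/n₁ + 1/n₂) = 0.57 / √(1/96 + 1/59) = 3.4456

δ ≈ 3.446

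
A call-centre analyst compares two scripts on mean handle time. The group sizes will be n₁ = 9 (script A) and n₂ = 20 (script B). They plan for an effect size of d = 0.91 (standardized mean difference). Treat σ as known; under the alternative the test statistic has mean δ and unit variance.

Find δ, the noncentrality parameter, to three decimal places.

The noncentrality parameter scales effect size by the design's sample-size factor: δ = d / √(1/n₁ + 1/n₂) = 0.91 / √(1/9 + 1/20) = 2.2671

δ ≈ 2.267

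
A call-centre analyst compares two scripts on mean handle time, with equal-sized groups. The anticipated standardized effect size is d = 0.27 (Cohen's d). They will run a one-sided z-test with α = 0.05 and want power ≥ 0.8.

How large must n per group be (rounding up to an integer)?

Set Φ(δ − 1.645) = 0.8; then δ − 1.645 = Φ⁻¹(0.8) = 0.842, giving δ = 2.486.
δ = d·√(n/2) ⇒ n = 2(δ/d)² = 2 × (2.486 / 0.27)² = 169.62.
Rounding up, n = 170 per group.

n = 170 per group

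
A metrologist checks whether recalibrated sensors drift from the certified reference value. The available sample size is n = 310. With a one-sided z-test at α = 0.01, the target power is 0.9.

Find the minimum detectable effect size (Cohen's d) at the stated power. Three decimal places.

Required noncentrality: δ = z_{0.01} + z_{0.10} = 2.326 + 1.282 = 3.608.
δ = d·√n ⇒ d = δ/√n = 3.608/√310 = 0.2049.

d ≈ 0.205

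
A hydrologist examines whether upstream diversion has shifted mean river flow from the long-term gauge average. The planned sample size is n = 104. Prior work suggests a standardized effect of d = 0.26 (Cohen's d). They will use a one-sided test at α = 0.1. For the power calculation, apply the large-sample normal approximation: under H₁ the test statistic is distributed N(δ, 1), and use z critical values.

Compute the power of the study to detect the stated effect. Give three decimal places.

Noncentrality parameter: δ = d·√n = 0.26 × √104 = 2.6515
Critical value for a one-sided test at α = 0.1: z_α = 1.282.
Power = Φ(δ − 1.282) = Φ(1.370) = 0.9146.

Power ≈ 0.915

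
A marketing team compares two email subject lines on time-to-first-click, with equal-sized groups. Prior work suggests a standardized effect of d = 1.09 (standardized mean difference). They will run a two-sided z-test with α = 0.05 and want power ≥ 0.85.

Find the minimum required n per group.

Set Φ(δ − 1.960) = 0.85; then δ − 1.960 = Φ⁻¹(0.85) = 1.036, giving δ = 2.996.
(Ignoring the negligible lower-tail rejection probability gives the usual closed-form inversion.)
δ = d·√(n/2) ⇒ n = 2(δ/d)² = 2 × (2.996 / 1.09)² = 15.11.
Rounding up, n = 16 per group.

n = 16 per group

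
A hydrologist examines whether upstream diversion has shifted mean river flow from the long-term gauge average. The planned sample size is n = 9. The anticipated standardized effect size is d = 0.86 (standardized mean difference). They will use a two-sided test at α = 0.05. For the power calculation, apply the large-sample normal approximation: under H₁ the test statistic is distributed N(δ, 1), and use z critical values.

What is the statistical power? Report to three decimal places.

Noncentrality parameter: δ = d·√n = 0.86 × √9 = 2.5800
Two-sided α = 0.05 → critical value z_{0.025} = 1.960.
Power = Φ(δ − 1.960) + Φ(−δ − 1.960) = Φ(0.620) + Φ(-4.540) = 0.7324 + 0.0000 = 0.7324.

Power ≈ 0.732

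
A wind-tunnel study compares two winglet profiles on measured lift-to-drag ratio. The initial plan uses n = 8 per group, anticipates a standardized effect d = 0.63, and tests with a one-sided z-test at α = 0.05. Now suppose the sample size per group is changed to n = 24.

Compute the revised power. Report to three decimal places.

Power ≈ 0.705

With n = 24 per group: δ = d·√(n/2) = 0.63 × √(24/2) = 2.1824. Critical value z_{0.05} = 1.645.
Revised power = Φ(δ − 1.645) = Φ(0.538) = 0.7045.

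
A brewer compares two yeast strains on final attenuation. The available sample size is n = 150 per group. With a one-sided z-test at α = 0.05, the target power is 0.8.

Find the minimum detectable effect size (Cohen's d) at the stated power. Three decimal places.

d ≈ 0.287

Required noncentrality: δ = z_{0.05} + z_{0.20} = 1.645 + 0.842 = 2.486.
δ = d·√(n/2) ⇒ d = δ/√(n/2) = 2.486/√(150/2) = 0.2871.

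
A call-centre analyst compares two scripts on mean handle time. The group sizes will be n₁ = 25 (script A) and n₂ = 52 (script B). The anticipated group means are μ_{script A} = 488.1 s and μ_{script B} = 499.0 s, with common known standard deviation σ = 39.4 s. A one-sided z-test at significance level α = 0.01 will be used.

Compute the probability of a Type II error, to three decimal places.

β ≈ 0.883

Standardized effect: d = |μ_{script A} − μ_{script B}| / σ = |488.1 − 499.0| / 39.4 = 0.2766
Noncentrality parameter: δ = d / √(1/n₁ + 1/n₂) = 0.2766 / √(1/25 + 1/52) = 1.1367
One-sided α = 0.01 → critical value z_{0.01} = 2.326.
Power = Φ(δ − 2.326) = Φ(-1.190) = 0.1171.
Type II error: β = 1 − power = 1 − 0.1171 = 0.8829.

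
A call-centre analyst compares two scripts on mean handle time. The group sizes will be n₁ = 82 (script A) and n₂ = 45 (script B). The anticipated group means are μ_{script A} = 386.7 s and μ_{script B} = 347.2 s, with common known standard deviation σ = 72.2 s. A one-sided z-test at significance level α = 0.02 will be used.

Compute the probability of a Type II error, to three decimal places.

Standardized effect: d = |μ_{script A} − μ_{script B}| / σ = |386.7 − 347.2| / 72.2 = 0.5471
Noncentrality parameter: δ = d / √(1/n₁ + 1/n₂) = 0.5471 / √(1/82 + 1/45) = 2.9490
Critical value for a one-sided test at α = 0.02: z_α = 2.054.
Power = Φ(δ − 2.054) = Φ(0.895) = 0.8147.
Type II error: β = 1 − power = 1 − 0.8147 = 0.1853.

β ≈ 0.185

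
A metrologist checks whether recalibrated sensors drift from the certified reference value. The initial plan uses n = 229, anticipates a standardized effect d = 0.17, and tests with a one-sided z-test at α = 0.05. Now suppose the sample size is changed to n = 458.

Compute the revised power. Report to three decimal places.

With n = 458: δ = d·√n = 0.17 × √458 = 3.6382. Critical value z_{0.05} = 1.645.
Revised power = Φ(δ − 1.645) = Φ(1.993) = 0.9769.

Power ≈ 0.977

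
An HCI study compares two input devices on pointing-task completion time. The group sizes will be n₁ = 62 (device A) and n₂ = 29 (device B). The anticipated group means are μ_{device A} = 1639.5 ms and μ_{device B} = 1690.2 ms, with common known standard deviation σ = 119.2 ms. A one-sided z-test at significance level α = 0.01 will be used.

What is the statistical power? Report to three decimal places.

Power ≈ 0.332

Standardized effect: d = |μ_{device A} − μ_{device B}| / σ = |1639.5 − 1690.2| / 119.2 = 0.4253
Noncentrality parameter: δ = d / √(1/n₁ + 1/n₂) = 0.4253 / √(1/62 + 1/29) = 1.8906
One-sided α = 0.01 → critical value z_{0.01} = 2.326.
Power = Φ(δ − 2.326) = Φ(-0.436) = 0.3315.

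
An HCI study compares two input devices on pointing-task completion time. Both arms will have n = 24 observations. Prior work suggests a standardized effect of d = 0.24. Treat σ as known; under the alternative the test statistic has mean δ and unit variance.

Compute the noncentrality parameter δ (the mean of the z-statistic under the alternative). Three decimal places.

The noncentrality parameter scales effect size by the design's sample-size factor: δ = d·√(n/2) = 0.24 × √(24/2) = 0.8314

δ ≈ 0.831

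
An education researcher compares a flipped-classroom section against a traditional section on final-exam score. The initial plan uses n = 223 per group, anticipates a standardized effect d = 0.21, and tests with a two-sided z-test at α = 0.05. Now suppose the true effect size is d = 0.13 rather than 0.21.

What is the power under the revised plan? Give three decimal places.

With d = 0.13: δ = d·√(n/2) = 0.13 × √(223/2) = 1.3727. Critical value z_{0.025} = 1.960.
Revised power = Φ(δ − 1.960) + Φ(−δ − 1.960) = Φ(-0.587) + Φ(-3.333) = 0.2785 + 0.0004 = 0.2789.

Power ≈ 0.279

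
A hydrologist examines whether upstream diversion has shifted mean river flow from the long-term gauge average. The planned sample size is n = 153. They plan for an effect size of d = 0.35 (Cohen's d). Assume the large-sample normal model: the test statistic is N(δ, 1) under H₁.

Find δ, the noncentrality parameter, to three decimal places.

δ ≈ 4.329

δ = d·√n = 0.35 × √153 = 4.3293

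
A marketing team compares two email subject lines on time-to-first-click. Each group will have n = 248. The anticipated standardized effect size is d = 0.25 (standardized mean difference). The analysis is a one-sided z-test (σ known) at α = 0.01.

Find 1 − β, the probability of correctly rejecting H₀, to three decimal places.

Power ≈ 0.676

Noncentrality parameter: δ = d·√(n/2) = 0.25 × √(248/2) = 2.7839
Critical value for a one-sided test at α = 0.01: z_α = 2.326.
Power = P(Z > 2.326 − δ) = Φ(0.458) = 0.6764.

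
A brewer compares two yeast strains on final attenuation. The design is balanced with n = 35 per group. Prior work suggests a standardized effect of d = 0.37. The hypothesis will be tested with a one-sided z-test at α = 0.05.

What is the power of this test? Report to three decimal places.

Noncentrality parameter: δ = d·√(n/2) = 0.37 × √(35/2) = 1.5478
Critical value for a one-sided test at α = 0.05: z_α = 1.645.
Power = P(Z > 1.645 − δ) = Φ(-0.097) = 0.4614.

Power ≈ 0.461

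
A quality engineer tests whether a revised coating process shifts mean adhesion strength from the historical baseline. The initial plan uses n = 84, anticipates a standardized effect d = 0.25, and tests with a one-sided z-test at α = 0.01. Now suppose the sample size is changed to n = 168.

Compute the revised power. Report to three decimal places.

With n = 168: δ = d·√n = 0.25 × √168 = 3.2404. Critical value z_{0.01} = 2.326.
Revised power = P(Z > 2.326 − δ) = Φ(0.914) = 0.8196.

Power ≈ 0.820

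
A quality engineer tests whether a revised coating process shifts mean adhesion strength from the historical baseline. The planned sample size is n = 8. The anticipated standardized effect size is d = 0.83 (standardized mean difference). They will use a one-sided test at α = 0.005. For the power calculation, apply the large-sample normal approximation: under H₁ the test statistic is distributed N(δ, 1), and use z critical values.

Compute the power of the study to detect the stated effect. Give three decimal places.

Noncentrality parameter: δ = d·√n = 0.83 × √8 = 2.3476
One-sided α = 0.005 → critical value z_{0.005} = 2.576.
Power = P(Z > 2.576 − δ) = Φ(-0.228) = 0.4097.

Power ≈ 0.410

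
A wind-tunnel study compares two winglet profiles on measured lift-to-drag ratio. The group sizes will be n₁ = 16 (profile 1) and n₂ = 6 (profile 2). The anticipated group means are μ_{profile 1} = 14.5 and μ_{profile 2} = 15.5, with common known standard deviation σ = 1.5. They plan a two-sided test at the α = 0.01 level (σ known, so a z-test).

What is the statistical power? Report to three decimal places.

Standardized effect: d = |μ_{profile 1} − μ_{profile 2}| / σ = |14.5 − 15.5| / 1.5 = 0.6667
Noncentrality parameter: δ = d / √(1/n₁ + 1/n₂) = 0.6667 / √(1/16 + 1/6) = 1.3926
Two-sided α = 0.01 → critical value z_{0.005} = 2.576.
Power = Φ(δ − 2.576) + Φ(−δ − 2.576) = Φ(-1.183) + Φ(-3.968) = 0.1184 + 0.0000 = 0.1184.

Power ≈ 0.118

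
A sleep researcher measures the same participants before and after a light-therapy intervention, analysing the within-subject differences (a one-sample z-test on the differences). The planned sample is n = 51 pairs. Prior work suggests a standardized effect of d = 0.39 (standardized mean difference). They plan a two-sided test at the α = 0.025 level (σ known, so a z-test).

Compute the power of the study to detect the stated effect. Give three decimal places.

Noncentrality parameter: δ = d·√n = 0.39 × √51 = 2.7852
Two-sided α = 0.025 → critical value z_{0.0125} = 2.241.
Power = Φ(δ − 2.241) + Φ(−δ − 2.241) = Φ(0.544) + Φ(-5.027) = 0.7067 + 0.0000 = 0.7067.

Power ≈ 0.707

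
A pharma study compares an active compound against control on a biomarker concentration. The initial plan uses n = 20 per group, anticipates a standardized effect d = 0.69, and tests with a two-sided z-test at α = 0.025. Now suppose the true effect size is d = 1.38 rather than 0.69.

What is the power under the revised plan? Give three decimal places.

Power ≈ 0.983

With d = 1.38: δ = d·√(n/2) = 1.38 × √(20/2) = 4.3639. Critical value z_{0.0125} = 2.241.
Revised power = Φ(δ − 2.241) + Φ(−δ − 2.241) = Φ(2.123) + Φ(-6.605) = 0.9831 + 0.0000 = 0.9831.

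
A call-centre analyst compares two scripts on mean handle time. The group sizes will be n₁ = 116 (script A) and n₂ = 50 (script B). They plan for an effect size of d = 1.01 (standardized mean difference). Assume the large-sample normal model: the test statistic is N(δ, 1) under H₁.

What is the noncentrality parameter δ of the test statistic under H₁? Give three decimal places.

δ ≈ 5.970

The noncentrality parameter scales effect size by the design's sample-size factor: δ = d / √(1/n₁ + 1/n₂) = 1.01 / √(1/116 + 1/50) = 5.9701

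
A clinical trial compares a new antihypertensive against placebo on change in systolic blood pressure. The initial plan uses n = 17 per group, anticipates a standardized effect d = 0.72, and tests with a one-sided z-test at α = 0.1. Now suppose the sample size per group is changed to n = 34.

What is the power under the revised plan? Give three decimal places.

Power ≈ 0.954

With n = 34 per group: δ = d·√(n/2) = 0.72 × √(34/2) = 2.9686. Critical value z_{0.1} = 1.282.
Revised power = P(Z > 1.282 − δ) = Φ(1.687) = 0.9542.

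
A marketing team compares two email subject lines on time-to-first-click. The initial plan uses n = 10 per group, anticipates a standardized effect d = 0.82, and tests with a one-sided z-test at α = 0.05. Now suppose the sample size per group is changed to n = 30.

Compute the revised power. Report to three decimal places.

With n = 30 per group: δ = d·√(n/2) = 0.82 × √(30/2) = 3.1758. Critical value z_{0.05} = 1.645.
Revised power = Φ(δ − 1.645) = Φ(1.531) = 0.9371.

Power ≈ 0.937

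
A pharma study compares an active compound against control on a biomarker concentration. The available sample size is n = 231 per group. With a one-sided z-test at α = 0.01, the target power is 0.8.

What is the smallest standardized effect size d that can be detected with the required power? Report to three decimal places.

Required noncentrality: δ = z_{0.01} + z_{0.20} = 2.326 + 0.842 = 3.168.
δ = d·√(n/2) ⇒ d = δ/√(n/2) = 3.168/√(231/2) = 0.2948.

d ≈ 0.295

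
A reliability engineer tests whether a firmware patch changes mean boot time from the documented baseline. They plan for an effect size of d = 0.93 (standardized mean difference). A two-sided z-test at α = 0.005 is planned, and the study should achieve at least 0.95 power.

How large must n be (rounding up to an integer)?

n = 23

For power 0.95 need Φ(δ − z_{0.0025}) = 0.95, so δ = z_{0.0025} + z_{0.05} = 2.807 + 1.645 = 4.452.
(For δ > 0 the lower-tail rejection region contributes negligibly to power, so the one-term inversion is standard.)
δ = d·√n ⇒ n = (δ/d)² = (4.452 / 0.93)² = 22.92.
Round up to the next whole unit.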